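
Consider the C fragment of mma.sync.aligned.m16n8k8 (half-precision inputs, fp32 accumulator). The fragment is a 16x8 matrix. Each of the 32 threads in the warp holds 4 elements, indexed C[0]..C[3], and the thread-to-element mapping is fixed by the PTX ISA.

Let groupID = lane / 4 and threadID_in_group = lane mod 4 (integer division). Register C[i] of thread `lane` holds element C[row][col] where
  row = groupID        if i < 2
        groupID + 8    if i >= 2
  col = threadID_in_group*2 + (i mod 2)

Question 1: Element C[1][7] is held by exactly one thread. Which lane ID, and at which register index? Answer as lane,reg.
7,1

r: 1->gid=1,r8=0  c: 7->tid=3,i&1=1
L=1*4+3=7  i=0*2+1=1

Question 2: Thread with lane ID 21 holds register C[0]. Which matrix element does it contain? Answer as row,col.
5,2

L=21→G=21>>2=5, T=21&3=1
[0]→row 5+0=5  col 1·2+0=2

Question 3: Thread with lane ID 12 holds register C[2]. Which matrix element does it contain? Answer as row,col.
11,0

12: grp=3,tig=0
[2] (3+8,0*2+0) = (11,0)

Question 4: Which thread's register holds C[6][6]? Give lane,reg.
27,0

r=6->g=6,rb=0  c=6->t=3,b0=0
L=6*4+3=27  i=0*2+0=0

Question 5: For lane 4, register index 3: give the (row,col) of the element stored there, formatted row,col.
9,1

4: grp=1,tig=0
[3] (1+8,0*2+1) = (9,1)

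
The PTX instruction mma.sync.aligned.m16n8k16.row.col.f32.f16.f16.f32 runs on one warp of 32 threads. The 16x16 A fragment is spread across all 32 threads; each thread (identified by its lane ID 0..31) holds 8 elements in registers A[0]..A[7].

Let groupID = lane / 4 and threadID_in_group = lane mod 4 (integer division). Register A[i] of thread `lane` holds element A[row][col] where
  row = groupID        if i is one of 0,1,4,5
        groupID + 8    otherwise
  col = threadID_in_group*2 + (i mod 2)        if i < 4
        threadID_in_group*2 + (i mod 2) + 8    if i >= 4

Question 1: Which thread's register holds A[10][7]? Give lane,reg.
r=10→G=2,rhi=1  c=7→chi=0,T=3,p=1
L=2*4+3=11  i=0*4+1*2+1=3

11,3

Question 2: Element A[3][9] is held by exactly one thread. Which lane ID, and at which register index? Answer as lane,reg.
12,5

r: 3->gid=3,r8=0  c: 9->c8=1,tid=0,i&1=1
L=3*4+0=12  i=1*4+0*2+1=5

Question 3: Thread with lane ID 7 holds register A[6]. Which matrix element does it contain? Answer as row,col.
lane 7: gid=1 (7/4), tid=3 (7%4)
i=6: r=1+8=9, c=3*2+0+8=14

9,14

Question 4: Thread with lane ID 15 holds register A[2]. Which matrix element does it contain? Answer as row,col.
L=15=>grp=15>>2=3, tig=15&3=3
[2]=>row 3+8=11  col 3·2+0+0=6

11,6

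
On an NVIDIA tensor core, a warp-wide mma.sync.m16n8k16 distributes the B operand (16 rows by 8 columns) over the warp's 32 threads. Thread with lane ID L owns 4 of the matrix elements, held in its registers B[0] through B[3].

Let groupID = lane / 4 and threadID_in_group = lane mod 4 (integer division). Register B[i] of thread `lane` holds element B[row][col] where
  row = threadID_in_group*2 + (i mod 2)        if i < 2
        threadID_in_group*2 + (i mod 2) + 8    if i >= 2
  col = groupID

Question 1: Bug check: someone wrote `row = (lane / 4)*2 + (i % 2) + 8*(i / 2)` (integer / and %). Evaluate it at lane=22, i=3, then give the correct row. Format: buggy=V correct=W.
buggy=19 correct=13

`(lane / 4)*2 + (i % 2) + 8*(i / 2)`[22,3]⇒19
L=22⇒gr=22>>2=5, th=22&3=2
[3]⇒row 2·2+1+8=13  col gr=5
row: 19 vs 13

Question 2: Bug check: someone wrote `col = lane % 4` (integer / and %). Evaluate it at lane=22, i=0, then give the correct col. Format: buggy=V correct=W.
`lane % 4`[22,0]→2
lane 22→22/4=5, 22 mod 4=2
i=0  r:2·2+0+0→4  c:5
col: 2 vs 5

buggy=2 correct=5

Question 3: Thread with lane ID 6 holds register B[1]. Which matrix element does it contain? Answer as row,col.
lane 6: gid=1 (6/4), tid=2 (6%4)
i=1: r=2*2+1+0=5, c=gid=1

5,1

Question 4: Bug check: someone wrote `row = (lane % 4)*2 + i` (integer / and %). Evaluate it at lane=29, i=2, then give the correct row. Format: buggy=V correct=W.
buggy=4 correct=10

`(lane % 4)*2 + i`[29,2]→4
L=29→G=29>>2=7, T=29&3=1
[2]→row 1·2+0+8=10  col G=7
row: 4 vs 10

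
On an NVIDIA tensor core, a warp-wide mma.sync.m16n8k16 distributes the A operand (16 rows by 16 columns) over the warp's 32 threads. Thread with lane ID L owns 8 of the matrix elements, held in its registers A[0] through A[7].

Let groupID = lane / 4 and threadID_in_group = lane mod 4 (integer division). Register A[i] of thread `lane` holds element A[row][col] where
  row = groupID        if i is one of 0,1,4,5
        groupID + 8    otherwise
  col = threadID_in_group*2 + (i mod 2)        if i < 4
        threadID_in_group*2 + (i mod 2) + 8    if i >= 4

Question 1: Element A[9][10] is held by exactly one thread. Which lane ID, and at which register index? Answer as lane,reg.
r=9→G=1,rhi=1  c=10→chi=1,T=1,p=0
L=1*4+1=5  i=1*4+1*2+0=6

5,6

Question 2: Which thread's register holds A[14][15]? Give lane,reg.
27,7

r: 14->gid=6,r8=1  c: 15->c8=1,tid=3,i&1=1
L=6*4+3=27  i=1*4+1*2+1=7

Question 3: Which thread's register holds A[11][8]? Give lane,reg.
r=11→G=3,rhi=1  c=8→chi=1,T=0,p=0
L=3*4+0=12  i=1*4+1*2+0=6

12,6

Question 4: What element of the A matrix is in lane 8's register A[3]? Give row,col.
10,1

lane 8: gid=2 (8/4), tid=0 (8%4)
i=3: r=2+8=10, c=0*2+1+0=1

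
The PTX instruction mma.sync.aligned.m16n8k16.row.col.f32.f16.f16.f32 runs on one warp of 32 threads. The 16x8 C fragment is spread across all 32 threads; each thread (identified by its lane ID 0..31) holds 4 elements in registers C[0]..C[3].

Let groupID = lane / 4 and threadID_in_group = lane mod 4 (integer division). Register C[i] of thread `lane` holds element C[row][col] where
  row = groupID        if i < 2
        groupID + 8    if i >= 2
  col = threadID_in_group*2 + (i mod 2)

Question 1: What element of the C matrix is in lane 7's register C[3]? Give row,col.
9,7

lane 7->7/4=1, 7 mod 4=3
i=3  r:1+8->9  c:2·3+1->7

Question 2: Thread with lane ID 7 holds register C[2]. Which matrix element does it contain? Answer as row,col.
9,6

L=7→G=7>>2=1, T=7&3=3
[2]→row 1+8=9  col 3·2+0=6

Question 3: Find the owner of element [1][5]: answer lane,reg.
6,1

r=1->g=1,rb=0  c=5->t=2,b0=1
L=1*4+2=6  i=0*2+1=1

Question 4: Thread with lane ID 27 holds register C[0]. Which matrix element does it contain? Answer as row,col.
L=27=>grp=27>>2=6, tig=27&3=3
[0]=>row 6+0=6  col 3·2+0=6

6,6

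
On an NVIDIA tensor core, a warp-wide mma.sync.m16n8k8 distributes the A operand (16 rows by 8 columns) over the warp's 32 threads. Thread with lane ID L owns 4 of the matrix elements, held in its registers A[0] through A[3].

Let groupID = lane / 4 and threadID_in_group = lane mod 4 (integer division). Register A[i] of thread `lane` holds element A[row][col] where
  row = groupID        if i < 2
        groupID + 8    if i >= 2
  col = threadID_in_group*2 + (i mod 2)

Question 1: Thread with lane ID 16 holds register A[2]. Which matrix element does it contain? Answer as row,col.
L=16->gid=16>>2=4, tid=16&3=0
[2]->row 4+8=12  col 0·2+0=0

12,0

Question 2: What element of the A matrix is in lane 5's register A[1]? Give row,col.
1,3

5: G=1,T=1
[1] (1+0,1*2+1) = (1,3)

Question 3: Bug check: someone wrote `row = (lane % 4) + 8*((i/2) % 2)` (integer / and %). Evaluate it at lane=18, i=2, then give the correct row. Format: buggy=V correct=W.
buggy=10 correct=12

`(lane % 4) + 8*((i/2) % 2)`[18,2]=>10
18: grp=4,tig=2
[2] (4+8,2*2+0) = (12,4)
row: 10 vs 12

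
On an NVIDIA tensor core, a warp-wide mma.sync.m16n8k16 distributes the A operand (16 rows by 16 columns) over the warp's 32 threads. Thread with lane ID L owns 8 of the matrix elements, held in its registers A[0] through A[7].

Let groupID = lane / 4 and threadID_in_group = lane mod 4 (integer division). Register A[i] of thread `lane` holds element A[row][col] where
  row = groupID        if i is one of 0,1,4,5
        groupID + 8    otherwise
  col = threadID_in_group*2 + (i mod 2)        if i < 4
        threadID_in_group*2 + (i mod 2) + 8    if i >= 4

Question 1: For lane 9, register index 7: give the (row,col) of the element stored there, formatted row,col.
10,11

lane 9: gr=2 (9/4), th=1 (9%4)
i=7: r=2+8=10, c=1*2+1+8=11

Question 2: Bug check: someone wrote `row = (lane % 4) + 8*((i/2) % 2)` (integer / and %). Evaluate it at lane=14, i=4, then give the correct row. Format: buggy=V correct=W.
`(lane % 4) + 8*((i/2) % 2)`[14,4]=>2
lane 14: grp=3 (14/4), tig=2 (14%4)
i=4: r=3+0=3, c=2*2+0+8=12
row: 2 vs 3

buggy=2 correct=3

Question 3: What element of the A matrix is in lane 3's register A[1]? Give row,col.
lane 3: gr=0 (3/4), th=3 (3%4)
i=1: r=0+0=0, c=3*2+1+0=7

0,7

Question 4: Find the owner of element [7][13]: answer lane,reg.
30,5

r=7⇒gr=7,Rb=0  c=13⇒Cb=1,th=2,odd=1
L=7*4+2=30  i=1*4+0*2+1=5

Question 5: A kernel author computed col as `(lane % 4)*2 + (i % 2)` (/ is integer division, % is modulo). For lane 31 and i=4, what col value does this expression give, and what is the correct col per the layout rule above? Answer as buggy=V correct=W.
`(lane % 4)*2 + (i % 2)`[31,4]->6
lane 31: g=7 (31/4), t=3 (31%4)
i=4: r=7+0=7, c=3*2+0+8=14
col: 6 vs 14

buggy=6 correct=14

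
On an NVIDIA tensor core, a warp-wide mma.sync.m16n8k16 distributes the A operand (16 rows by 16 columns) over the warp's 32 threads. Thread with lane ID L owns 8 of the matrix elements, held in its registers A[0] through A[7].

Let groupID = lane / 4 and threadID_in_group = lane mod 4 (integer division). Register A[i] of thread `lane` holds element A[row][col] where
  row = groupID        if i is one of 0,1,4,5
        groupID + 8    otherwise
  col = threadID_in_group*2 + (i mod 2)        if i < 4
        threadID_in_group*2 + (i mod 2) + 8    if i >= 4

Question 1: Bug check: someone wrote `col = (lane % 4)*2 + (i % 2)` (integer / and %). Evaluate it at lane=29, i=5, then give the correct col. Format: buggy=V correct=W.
buggy=3 correct=11

`(lane % 4)*2 + (i % 2)`[29,5]->3
lane 29: gid=7 (29/4), tid=1 (29%4)
i=5: r=7+0=7, c=1*2+1+8=11
col: 3 vs 11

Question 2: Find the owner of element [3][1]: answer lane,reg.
12,1

r: 3->gid=3,r8=0  c: 1->c8=0,tid=0,i&1=1
L=3*4+0=12  i=0*4+0*2+1=1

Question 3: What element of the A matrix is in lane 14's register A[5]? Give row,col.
lane 14→14/4=3, 14 mod 4=2
i=5  r:3+0→3  c:2·2+1+8→13

3,13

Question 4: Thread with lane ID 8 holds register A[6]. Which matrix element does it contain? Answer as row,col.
L=8->gid=8>>2=2, tid=8&3=0
[6]->row 2+8=10  col 0·2+0+8=8

10,8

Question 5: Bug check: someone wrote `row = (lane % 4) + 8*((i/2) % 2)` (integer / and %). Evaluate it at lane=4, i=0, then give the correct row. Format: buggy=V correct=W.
buggy=0 correct=1

`(lane % 4) + 8*((i/2) % 2)`[4,0]=>0
lane 4=>4/4=1, 4 mod 4=0
i=0  r:1+0=>1  c:2·0+0+0=>0
row: 0 vs 1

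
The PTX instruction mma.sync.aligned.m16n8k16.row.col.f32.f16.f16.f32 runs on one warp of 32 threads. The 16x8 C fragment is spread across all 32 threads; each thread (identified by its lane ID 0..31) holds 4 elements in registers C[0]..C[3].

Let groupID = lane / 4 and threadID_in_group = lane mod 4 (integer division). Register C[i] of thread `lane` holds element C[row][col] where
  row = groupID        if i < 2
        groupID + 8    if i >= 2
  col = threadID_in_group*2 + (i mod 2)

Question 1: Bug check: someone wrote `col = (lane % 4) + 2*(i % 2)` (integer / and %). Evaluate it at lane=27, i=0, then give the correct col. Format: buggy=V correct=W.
buggy=3 correct=6

`(lane % 4) + 2*(i % 2)`[27,0]=>3
L=27=>grp=27>>2=6, tig=27&3=3
[0]=>row 6+0=6  col 3·2+0=6
col: 3 vs 6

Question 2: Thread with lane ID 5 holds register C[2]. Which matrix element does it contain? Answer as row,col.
9,2

L=5=>grp=5>>2=1, tig=5&3=1
[2]=>row 1+8=9  col 1·2+0=2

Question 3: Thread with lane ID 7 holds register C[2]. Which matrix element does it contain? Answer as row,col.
9,6

lane 7: gid=1 (7/4), tid=3 (7%4)
i=2: r=1+8=9, c=3*2+0=6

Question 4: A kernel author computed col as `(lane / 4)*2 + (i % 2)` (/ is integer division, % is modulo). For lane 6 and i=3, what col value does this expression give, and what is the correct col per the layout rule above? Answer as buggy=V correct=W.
`(lane / 4)*2 + (i % 2)`[6,3]⇒3
lane 6⇒6/4=1, 6 mod 4=2
i=3  r:1+8⇒9  c:2·2+1⇒5
col: 3 vs 5

buggy=3 correct=5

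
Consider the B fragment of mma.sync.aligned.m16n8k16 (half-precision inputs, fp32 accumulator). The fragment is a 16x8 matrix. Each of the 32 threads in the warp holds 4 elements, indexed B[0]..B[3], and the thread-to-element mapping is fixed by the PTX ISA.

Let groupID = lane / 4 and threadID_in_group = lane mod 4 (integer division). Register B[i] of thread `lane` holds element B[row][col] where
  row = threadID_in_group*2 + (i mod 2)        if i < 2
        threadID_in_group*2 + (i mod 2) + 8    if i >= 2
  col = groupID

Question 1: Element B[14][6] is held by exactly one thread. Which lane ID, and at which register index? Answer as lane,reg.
27,2

c:6=>grp=6  r:14=>rB=1,tig=3,lo=0
L=6*4+3=27  i=1*2+0=2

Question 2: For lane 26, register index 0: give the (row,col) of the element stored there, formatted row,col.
26: G=6,T=2
[0] (2*2+0+0,6) = (4,6)

4,6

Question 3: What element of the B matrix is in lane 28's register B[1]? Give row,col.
28: G=7,T=0
[1] (0*2+1+0,7) = (1,7)

1,7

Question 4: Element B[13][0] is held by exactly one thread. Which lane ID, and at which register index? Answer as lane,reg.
2,3

c=0→G=0  r=13→rhi=1,T=2,p=1
L=0*4+2=2  i=1*2+1=3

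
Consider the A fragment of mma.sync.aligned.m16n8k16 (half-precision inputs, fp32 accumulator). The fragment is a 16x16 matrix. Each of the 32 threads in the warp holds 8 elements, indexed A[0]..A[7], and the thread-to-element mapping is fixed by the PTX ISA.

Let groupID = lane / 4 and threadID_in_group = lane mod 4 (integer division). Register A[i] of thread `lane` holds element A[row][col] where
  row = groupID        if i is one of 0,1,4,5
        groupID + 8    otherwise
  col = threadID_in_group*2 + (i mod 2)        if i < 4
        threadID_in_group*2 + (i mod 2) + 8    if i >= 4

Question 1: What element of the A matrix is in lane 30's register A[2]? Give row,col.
15,4

30: G=7,T=2
[2] (7+8,2*2+0+0) = (15,4)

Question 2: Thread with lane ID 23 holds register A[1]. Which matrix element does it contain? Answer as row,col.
5,7

23: gid=5,tid=3
[1] (5+0,3*2+1+0) = (5,7)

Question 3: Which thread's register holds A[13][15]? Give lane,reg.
23,7

r=13->g=5,rb=1  c=15->cb=1,t=3,b0=1
L=5*4+3=23  i=1*4+1*2+1=7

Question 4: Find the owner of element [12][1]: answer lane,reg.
r=12->g=4,rb=1  c=1->cb=0,t=0,b0=1
L=4*4+0=16  i=0*4+1*2+1=3

16,3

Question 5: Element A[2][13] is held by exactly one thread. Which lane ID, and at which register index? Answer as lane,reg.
10,5

r=2→G=2,rhi=0  c=13→chi=1,T=2,p=1
L=2*4+2=10  i=1*4+0*2+1=5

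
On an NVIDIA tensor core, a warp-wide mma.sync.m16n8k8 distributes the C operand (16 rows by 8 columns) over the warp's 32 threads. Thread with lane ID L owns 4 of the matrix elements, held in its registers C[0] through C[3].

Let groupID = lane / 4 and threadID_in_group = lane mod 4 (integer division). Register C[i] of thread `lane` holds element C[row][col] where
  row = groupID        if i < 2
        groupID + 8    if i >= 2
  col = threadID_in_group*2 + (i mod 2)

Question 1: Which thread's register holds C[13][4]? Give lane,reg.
r:13=>grp=5,rB=1  c:4=>tig=2,lo=0
L=5*4+2=22  i=1*2+0=2

22,2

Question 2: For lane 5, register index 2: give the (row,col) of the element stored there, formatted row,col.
9,2

lane 5⇒5/4=1, 5 mod 4=1
i=2  r:1+8⇒9  c:2·1+0⇒2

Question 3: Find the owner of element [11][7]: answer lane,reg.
r=11⇒gr=3,Rb=1  c=7⇒th=3,odd=1
L=3*4+3=15  i=1*2+1=3

15,3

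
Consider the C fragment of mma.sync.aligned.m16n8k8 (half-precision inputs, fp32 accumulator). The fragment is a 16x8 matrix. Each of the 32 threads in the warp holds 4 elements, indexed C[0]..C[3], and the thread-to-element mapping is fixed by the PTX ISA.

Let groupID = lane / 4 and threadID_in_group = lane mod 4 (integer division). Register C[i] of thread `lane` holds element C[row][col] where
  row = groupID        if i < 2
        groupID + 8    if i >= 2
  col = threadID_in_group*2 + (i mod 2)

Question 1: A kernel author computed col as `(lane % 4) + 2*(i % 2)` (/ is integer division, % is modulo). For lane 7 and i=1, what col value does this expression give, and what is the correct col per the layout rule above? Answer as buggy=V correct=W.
buggy=5 correct=7

`(lane % 4) + 2*(i % 2)`[7,1]->5
7: g=1,t=3
[1] (1+0,3*2+1) = (1,7)
col: 5 vs 7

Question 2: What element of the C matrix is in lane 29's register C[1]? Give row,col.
L=29→G=29>>2=7, T=29&3=1
[1]→row 7+0=7  col 1·2+1=3

7,3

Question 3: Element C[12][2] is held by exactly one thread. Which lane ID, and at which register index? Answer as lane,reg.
17,2

r: 12->gid=4,r8=1  c: 2->tid=1,i&1=0
L=4*4+1=17  i=1*2+0=2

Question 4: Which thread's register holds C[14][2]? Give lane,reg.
25,2

r=14⇒gr=6,Rb=1  c=2⇒th=1,odd=0
L=6*4+1=25  i=1*2+0=2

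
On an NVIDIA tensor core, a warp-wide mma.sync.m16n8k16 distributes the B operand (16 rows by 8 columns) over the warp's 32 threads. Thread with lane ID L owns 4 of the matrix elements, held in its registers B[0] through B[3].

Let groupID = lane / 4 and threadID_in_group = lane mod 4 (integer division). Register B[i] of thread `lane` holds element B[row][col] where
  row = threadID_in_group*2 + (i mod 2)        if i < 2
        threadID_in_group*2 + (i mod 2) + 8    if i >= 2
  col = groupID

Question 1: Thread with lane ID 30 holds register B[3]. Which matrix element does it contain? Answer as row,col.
13,7

30: G=7,T=2
[3] (2*2+1+8,7) = (13,7)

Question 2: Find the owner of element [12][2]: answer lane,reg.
10,2

c:2=>grp=2  r:12=>rB=1,tig=2,lo=0
L=2*4+2=10  i=1*2+0=2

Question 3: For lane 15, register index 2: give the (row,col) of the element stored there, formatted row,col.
lane 15: G=3 (15/4), T=3 (15%4)
i=2: r=3*2+0+8=14, c=G=3

14,3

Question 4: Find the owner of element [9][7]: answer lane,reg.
c=7→G=7  r=9→rhi=1,T=0,p=1
L=7*4+0=28  i=1*2+1=3

28,3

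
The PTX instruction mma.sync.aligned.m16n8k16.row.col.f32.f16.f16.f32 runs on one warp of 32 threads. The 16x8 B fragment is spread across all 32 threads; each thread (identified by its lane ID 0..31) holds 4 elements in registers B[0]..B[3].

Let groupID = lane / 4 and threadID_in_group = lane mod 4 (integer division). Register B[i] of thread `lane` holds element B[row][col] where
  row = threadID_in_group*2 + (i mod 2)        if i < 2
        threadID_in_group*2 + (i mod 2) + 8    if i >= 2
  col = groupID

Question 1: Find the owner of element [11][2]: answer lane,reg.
9,3

c: 2->gid=2  r: 11->r8=1,tid=1,i&1=1
L=2*4+1=9  i=1*2+1=3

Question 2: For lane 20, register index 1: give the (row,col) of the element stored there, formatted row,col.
1,5

L=20->g=20>>2=5, t=20&3=0
[1]->row 0·2+1+0=1  col g=5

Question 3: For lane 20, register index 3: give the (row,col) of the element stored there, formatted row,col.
9,5

L=20→G=20>>2=5, T=20&3=0
[3]→row 0·2+1+8=9  col G=5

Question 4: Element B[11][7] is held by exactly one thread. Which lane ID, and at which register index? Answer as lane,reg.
29,3

c=7⇒gr=7  r=11⇒Rb=1,th=1,odd=1
L=7*4+1=29  i=1*2+1=3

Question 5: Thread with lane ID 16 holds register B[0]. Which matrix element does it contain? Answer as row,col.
lane 16: g=4 (16/4), t=0 (16%4)
i=0: r=0*2+0+0=0, c=g=4

0,4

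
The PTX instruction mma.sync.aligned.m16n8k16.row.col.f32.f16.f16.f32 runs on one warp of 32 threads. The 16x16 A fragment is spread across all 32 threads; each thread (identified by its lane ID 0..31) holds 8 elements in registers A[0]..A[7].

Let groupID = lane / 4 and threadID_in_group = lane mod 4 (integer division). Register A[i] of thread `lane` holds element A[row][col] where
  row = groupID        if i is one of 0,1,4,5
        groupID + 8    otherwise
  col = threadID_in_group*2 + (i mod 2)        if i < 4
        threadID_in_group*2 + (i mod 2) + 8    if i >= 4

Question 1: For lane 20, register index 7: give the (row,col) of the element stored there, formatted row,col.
13,9

lane 20: G=5 (20/4), T=0 (20%4)
i=7: r=5+8=13, c=0*2+1+8=9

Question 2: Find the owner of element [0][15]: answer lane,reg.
3,5

r=0->g=0,rb=0  c=15->cb=1,t=3,b0=1
L=0*4+3=3  i=1*4+0*2+1=5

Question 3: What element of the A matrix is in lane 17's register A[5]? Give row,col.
lane 17->17/4=4, 17 mod 4=1
i=5  r:4+0->4  c:2·1+1+8->11

4,11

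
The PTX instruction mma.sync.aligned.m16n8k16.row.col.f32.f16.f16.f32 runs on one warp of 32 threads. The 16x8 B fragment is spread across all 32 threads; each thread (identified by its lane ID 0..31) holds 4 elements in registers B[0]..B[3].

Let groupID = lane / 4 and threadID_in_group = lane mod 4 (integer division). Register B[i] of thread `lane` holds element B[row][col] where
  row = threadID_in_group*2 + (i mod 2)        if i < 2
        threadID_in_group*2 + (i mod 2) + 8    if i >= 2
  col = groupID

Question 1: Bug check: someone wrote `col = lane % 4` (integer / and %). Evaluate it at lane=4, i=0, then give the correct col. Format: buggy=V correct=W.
`lane % 4`[4,0]=>0
lane 4: grp=1 (4/4), tig=0 (4%4)
i=0: r=0*2+0+0=0, c=grp=1
col: 0 vs 1

buggy=0 correct=1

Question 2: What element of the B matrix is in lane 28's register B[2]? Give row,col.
28: gr=7,th=0
[2] (0*2+0+8,7) = (8,7)

8,7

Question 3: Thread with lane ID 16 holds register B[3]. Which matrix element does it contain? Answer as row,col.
9,4

lane 16: g=4 (16/4), t=0 (16%4)
i=3: r=0*2+1+8=9, c=g=4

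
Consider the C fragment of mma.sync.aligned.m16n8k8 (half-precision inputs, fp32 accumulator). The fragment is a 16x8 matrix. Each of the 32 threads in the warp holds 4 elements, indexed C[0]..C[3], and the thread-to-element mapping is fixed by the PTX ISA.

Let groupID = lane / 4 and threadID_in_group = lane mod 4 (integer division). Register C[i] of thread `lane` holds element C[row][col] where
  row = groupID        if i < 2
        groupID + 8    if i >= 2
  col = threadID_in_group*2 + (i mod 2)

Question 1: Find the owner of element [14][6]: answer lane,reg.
27,2

r:14=>grp=6,rB=1  c:6=>tig=3,lo=0
L=6*4+3=27  i=1*2+0=2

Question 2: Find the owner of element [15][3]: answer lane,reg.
r=15→G=7,rhi=1  c=3→T=1,p=1
L=7*4+1=29  i=1*2+1=3

29,3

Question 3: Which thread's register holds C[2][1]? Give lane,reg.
8,1

r=2->g=2,rb=0  c=1->t=0,b0=1
L=2*4+0=8  i=0*2+1=1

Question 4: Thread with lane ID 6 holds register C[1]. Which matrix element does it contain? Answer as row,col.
L=6⇒gr=6>>2=1, th=6&3=2
[1]⇒row 1+0=1  col 2·2+1=5

1,5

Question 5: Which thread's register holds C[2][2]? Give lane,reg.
r=2⇒gr=2,Rb=0  c=2⇒th=1,odd=0
L=2*4+1=9  i=0*2+0=0

9,0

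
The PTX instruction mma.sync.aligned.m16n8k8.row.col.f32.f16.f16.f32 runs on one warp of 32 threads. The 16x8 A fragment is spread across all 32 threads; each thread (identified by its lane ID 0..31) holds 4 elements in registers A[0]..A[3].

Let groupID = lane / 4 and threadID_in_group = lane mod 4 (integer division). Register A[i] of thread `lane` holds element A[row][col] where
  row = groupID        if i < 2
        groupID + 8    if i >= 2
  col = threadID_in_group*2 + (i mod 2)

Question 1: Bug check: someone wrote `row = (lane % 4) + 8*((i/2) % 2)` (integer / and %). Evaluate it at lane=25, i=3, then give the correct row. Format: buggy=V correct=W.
`(lane % 4) + 8*((i/2) % 2)`[25,3]→9
lane 25→25/4=6, 25 mod 4=1
i=3  r:6+8→14  c:2·1+1→3
row: 9 vs 14

buggy=9 correct=14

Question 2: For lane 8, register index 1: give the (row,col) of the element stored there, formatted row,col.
lane 8=>8/4=2, 8 mod 4=0
i=1  r:2+0=>2  c:2·0+1=>1

2,1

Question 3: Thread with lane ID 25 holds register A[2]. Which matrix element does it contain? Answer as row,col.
25: grp=6,tig=1
[2] (6+8,1*2+0) = (14,2)

14,2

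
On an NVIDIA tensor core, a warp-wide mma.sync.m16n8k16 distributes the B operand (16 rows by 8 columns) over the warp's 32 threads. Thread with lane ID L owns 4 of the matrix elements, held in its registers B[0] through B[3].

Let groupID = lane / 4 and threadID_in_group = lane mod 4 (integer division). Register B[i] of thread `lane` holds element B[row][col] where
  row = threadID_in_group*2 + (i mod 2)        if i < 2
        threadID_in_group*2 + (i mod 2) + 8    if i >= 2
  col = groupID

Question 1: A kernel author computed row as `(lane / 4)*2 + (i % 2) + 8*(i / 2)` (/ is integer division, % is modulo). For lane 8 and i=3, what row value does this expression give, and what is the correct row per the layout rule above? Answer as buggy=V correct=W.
`(lane / 4)*2 + (i % 2) + 8*(i / 2)`[8,3]=>13
L=8=>grp=8>>2=2, tig=8&3=0
[3]=>row 0·2+1+8=9  col grp=2
row: 13 vs 9

buggy=13 correct=9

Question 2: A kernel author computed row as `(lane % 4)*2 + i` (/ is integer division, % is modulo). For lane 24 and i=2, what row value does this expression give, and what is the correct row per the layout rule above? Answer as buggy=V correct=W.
`(lane % 4)*2 + i`[24,2]⇒2
lane 24: gr=6 (24/4), th=0 (24%4)
i=2: r=0*2+0+8=8, c=gr=6
row: 2 vs 8

buggy=2 correct=8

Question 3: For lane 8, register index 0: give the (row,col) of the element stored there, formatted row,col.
0,2

lane 8->8/4=2, 8 mod 4=0
i=0  r:2·0+0+0->0  c:2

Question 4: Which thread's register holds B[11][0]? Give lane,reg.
1,3

c: 0->gid=0  r: 11->r8=1,tid=1,i&1=1
L=0*4+1=1  i=1*2+1=3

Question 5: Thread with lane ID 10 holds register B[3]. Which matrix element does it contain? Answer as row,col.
13,2

lane 10: gid=2 (10/4), tid=2 (10%4)
i=3: r=2*2+1+8=13, c=gid=2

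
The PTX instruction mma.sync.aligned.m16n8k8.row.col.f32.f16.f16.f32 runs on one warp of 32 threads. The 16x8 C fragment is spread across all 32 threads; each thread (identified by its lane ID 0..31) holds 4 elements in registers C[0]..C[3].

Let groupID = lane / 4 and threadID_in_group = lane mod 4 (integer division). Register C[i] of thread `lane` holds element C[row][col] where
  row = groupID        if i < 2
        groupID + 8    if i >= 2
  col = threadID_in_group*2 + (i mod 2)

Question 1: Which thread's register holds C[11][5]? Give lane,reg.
14,3

r=11⇒gr=3,Rb=1  c=5⇒th=2,odd=1
L=3*4+2=14  i=1*2+1=3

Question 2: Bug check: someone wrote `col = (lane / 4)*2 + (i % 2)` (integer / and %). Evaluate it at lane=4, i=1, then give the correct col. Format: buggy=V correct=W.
buggy=3 correct=1

`(lane / 4)*2 + (i % 2)`[4,1]=>3
L=4=>grp=4>>2=1, tig=4&3=0
[1]=>row 1+0=1  col 0·2+1=1
col: 3 vs 1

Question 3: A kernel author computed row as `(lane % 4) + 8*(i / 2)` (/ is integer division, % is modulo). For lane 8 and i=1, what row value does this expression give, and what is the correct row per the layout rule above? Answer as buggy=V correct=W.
buggy=0 correct=2

`(lane % 4) + 8*(i / 2)`[8,1]->0
lane 8: gid=2 (8/4), tid=0 (8%4)
i=1: r=2+0=2, c=0*2+1=1
row: 0 vs 2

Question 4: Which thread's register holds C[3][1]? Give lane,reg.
r: 3->gid=3,r8=0  c: 1->tid=0,i&1=1
L=3*4+0=12  i=0*2+1=1

12,1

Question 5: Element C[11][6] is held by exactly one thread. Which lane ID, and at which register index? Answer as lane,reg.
r=11⇒gr=3,Rb=1  c=6⇒th=3,odd=0
L=3*4+3=15  i=1*2+0=2

15,2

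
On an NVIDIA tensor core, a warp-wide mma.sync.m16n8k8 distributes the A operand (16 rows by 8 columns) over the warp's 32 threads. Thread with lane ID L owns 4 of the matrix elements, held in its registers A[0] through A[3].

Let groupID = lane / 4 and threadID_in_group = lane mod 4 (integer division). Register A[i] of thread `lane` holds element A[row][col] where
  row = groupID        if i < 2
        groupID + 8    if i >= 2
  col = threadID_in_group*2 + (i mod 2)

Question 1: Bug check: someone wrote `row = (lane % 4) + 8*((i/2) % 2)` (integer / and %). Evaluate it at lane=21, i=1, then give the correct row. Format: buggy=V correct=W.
buggy=1 correct=5

`(lane % 4) + 8*((i/2) % 2)`[21,1]->1
L=21->g=21>>2=5, t=21&3=1
[1]->row 5+0=5  col 1·2+1=3
row: 1 vs 5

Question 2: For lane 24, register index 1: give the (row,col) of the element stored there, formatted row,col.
lane 24: gid=6 (24/4), tid=0 (24%4)
i=1: r=6+0=6, c=0*2+1=1

6,1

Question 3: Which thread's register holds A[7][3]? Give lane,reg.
29,1

r=7→G=7,rhi=0  c=3→T=1,p=1
L=7*4+1=29  i=0*2+1=1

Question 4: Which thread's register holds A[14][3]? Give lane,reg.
r:14=>grp=6,rB=1  c:3=>tig=1,lo=1
L=6*4+1=25  i=1*2+1=3

25,3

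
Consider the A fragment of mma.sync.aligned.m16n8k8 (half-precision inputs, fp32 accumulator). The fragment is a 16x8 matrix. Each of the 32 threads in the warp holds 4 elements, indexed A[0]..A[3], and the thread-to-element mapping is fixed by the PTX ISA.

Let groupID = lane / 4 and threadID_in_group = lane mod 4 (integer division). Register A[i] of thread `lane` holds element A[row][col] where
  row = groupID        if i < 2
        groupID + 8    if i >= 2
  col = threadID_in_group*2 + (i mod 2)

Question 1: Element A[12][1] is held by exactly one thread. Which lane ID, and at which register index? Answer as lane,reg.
r: 12->gid=4,r8=1  c: 1->tid=0,i&1=1
L=4*4+0=16  i=1*2+1=3

16,3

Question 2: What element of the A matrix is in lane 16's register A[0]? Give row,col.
4,0

lane 16: gid=4 (16/4), tid=0 (16%4)
i=0: r=4+0=4, c=0*2+0=0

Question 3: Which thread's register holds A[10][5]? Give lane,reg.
r=10->g=2,rb=1  c=5->t=2,b0=1
L=2*4+2=10  i=1*2+1=3

10,3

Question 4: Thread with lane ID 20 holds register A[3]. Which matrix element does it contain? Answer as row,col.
13,1

lane 20: gid=5 (20/4), tid=0 (20%4)
i=3: r=5+8=13, c=0*2+1=1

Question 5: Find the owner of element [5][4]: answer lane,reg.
22,0

r=5→G=5,rhi=0  c=4→T=2,p=0
L=5*4+2=22  i=0*2+0=0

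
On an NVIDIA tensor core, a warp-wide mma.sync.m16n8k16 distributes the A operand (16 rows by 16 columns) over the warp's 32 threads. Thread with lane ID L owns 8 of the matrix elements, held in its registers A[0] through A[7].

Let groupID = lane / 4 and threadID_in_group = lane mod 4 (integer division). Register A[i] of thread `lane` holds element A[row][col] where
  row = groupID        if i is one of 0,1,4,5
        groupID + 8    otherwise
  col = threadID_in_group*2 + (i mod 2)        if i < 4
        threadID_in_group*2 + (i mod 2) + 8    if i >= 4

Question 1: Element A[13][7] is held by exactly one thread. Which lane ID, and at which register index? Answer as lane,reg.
r:13=>grp=5,rB=1  c:7=>cB=0,tig=3,lo=1
L=5*4+3=23  i=0*4+1*2+1=3

23,3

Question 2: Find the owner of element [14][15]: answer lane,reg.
r:14=>grp=6,rB=1  c:15=>cB=1,tig=3,lo=1
L=6*4+3=27  i=1*4+1*2+1=7

27,7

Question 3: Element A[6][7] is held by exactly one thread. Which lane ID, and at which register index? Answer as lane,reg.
27,1

r:6=>grp=6,rB=0  c:7=>cB=0,tig=3,lo=1
L=6*4+3=27  i=0*4+0*2+1=1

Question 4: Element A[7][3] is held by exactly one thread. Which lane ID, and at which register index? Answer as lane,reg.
29,1

r=7⇒gr=7,Rb=0  c=3⇒Cb=0,th=1,odd=1
L=7*4+1=29  i=0*4+0*2+1=1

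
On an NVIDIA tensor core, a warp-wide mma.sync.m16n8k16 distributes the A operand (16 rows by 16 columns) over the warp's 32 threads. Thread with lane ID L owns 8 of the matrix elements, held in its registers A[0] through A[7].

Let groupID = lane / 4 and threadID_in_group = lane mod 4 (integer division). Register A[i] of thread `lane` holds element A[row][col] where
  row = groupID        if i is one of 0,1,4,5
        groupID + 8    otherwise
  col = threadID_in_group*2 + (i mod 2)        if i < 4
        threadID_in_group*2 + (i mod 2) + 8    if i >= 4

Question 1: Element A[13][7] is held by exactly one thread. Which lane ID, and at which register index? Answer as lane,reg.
r=13→G=5,rhi=1  c=7→chi=0,T=3,p=1
L=5*4+3=23  i=0*4+1*2+1=3

23,3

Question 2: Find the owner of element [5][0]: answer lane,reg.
20,0

r=5→G=5,rhi=0  c=0→chi=0,T=0,p=0
L=5*4+0=20  i=0*4+0*2+0=0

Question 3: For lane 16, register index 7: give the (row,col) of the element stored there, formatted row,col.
L=16->gid=16>>2=4, tid=16&3=0
[7]->row 4+8=12  col 0·2+1+8=9

12,9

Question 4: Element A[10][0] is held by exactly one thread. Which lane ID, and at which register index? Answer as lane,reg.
8,2

r=10->g=2,rb=1  c=0->cb=0,t=0,b0=0
L=2*4+0=8  i=0*4+1*2+0=2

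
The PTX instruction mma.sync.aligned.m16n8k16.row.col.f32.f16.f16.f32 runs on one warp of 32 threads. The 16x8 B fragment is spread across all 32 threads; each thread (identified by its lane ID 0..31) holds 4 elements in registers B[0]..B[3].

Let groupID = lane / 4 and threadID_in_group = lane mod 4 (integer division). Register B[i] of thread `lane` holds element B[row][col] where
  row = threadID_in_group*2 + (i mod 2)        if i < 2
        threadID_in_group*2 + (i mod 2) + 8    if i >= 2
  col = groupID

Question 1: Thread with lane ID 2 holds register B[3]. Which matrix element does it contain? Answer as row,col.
lane 2=>2/4=0, 2 mod 4=2
i=3  r:2·2+1+8=>13  c:0

13,0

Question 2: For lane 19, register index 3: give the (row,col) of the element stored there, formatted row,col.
15,4

lane 19: gid=4 (19/4), tid=3 (19%4)
i=3: r=3*2+1+8=15, c=gid=4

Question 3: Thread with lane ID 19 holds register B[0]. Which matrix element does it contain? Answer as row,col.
6,4

19: g=4,t=3
[0] (3*2+0+0,4) = (6,4)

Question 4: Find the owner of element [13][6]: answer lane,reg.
26,3

c=6⇒gr=6  r=13⇒Rb=1,th=2,odd=1
L=6*4+2=26  i=1*2+1=3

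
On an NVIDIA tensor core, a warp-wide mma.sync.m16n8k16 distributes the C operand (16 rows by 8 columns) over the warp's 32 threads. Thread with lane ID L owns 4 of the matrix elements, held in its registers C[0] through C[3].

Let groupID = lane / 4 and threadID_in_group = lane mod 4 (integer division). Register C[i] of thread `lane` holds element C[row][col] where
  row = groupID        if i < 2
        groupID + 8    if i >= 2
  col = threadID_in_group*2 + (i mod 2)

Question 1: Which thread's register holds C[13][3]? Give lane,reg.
r=13->g=5,rb=1  c=3->t=1,b0=1
L=5*4+1=21  i=1*2+1=3

21,3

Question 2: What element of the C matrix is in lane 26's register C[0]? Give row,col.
26: grp=6,tig=2
[0] (6+0,2*2+0) = (6,4)

6,4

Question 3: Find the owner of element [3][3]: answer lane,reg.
r=3⇒gr=3,Rb=0  c=3⇒th=1,odd=1
L=3*4+1=13  i=0*2+1=1

13,1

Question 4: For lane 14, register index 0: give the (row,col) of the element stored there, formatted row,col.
3,4

14: grp=3,tig=2
[0] (3+0,2*2+0) = (3,4)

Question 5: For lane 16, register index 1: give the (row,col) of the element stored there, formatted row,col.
4,1

16: grp=4,tig=0
[1] (4+0,0*2+1) = (4,1)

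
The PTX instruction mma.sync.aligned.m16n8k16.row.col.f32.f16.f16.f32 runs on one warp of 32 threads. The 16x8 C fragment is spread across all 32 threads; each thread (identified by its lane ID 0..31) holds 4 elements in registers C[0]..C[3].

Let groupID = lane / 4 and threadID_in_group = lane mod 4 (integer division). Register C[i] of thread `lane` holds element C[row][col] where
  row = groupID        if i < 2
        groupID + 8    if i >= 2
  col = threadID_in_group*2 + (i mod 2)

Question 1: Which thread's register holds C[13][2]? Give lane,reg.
r=13→G=5,rhi=1  c=2→T=1,p=0
L=5*4+1=21  i=1*2+0=2

21,2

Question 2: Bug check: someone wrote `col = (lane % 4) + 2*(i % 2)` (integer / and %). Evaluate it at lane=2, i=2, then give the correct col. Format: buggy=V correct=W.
buggy=2 correct=4

`(lane % 4) + 2*(i % 2)`[2,2]⇒2
lane 2⇒2/4=0, 2 mod 4=2
i=2  r:0+8⇒8  c:2·2+0⇒4
col: 2 vs 4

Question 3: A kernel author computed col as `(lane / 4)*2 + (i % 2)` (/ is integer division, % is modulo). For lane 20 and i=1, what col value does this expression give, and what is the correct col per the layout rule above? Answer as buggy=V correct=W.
`(lane / 4)*2 + (i % 2)`[20,1]⇒11
20: gr=5,th=0
[1] (5+0,0*2+1) = (5,1)
col: 11 vs 1

buggy=11 correct=1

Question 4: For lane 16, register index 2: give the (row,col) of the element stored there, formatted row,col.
12,0

lane 16: g=4 (16/4), t=0 (16%4)
i=2: r=4+8=12, c=0*2+0=0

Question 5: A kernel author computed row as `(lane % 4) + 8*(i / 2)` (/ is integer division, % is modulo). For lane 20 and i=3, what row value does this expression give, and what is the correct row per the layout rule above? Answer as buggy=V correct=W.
buggy=8 correct=13

`(lane % 4) + 8*(i / 2)`[20,3]→8
lane 20→20/4=5, 20 mod 4=0
i=3  r:5+8→13  c:2·0+1→1
row: 8 vs 13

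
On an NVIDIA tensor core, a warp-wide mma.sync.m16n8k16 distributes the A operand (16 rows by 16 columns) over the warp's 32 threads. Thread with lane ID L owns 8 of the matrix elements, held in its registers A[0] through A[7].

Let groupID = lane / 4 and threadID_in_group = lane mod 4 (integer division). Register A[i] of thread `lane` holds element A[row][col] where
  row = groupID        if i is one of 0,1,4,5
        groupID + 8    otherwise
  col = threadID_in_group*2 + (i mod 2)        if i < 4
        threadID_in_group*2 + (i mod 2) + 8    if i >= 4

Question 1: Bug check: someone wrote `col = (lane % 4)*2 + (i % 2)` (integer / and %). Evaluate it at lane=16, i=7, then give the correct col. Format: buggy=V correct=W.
buggy=1 correct=9

`(lane % 4)*2 + (i % 2)`[16,7]->1
lane 16->16/4=4, 16 mod 4=0
i=7  r:4+8->12  c:2·0+1+8->9
col: 1 vs 9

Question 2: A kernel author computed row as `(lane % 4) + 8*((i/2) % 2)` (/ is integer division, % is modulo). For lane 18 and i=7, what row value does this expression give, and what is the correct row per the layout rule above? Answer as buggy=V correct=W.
`(lane % 4) + 8*((i/2) % 2)`[18,7]⇒10
lane 18⇒18/4=4, 18 mod 4=2
i=7  r:4+8⇒12  c:2·2+1+8⇒13
row: 10 vs 12

buggy=10 correct=12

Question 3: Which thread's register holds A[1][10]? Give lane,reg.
r=1->g=1,rb=0  c=10->cb=1,t=1,b0=0
L=1*4+1=5  i=1*4+0*2+0=4

5,4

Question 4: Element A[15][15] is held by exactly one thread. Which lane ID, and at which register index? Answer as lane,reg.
31,7

r=15→G=7,rhi=1  c=15→chi=1,T=3,p=1
L=7*4+3=31  i=1*4+1*2+1=7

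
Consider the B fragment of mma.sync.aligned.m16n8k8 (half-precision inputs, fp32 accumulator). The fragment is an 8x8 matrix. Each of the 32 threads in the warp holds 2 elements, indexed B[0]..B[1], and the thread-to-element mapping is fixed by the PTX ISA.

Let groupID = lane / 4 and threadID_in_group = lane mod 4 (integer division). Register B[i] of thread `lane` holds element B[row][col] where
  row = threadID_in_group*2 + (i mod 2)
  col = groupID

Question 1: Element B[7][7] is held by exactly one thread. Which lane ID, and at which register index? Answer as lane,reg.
31,1

c=7⇒gr=7  r=7⇒th=3,odd=1
L=7*4+3=31  i=1=1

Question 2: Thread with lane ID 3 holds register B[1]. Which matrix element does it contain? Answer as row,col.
lane 3=>3/4=0, 3 mod 4=3
i=1  r:2·3+1=>7  c:0

7,0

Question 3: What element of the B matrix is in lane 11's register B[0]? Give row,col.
11: grp=2,tig=3
[0] (3*2+0,2) = (6,2)

6,2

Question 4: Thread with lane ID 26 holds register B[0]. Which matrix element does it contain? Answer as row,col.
4,6

lane 26->26/4=6, 26 mod 4=2
i=0  r:2·2+0->4  c:6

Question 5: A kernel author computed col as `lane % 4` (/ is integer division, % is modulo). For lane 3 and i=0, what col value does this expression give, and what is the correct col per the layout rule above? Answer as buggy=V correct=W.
`lane % 4`[3,0]⇒3
3: gr=0,th=3
[0] (3*2+0,0) = (6,0)
col: 3 vs 0

buggy=3 correct=0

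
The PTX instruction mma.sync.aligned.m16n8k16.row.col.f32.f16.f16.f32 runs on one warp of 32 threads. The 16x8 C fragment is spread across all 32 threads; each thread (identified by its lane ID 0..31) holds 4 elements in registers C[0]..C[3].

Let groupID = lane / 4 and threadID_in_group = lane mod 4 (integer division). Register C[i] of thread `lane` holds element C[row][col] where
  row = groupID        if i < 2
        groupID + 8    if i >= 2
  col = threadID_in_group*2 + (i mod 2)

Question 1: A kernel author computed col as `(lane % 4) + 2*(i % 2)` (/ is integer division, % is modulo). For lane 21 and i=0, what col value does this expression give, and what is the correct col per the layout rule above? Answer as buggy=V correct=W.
`(lane % 4) + 2*(i % 2)`[21,0]->1
L=21->g=21>>2=5, t=21&3=1
[0]->row 5+0=5  col 1·2+0=2
col: 1 vs 2

buggy=1 correct=2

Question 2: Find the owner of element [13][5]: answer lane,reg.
r=13→G=5,rhi=1  c=5→T=2,p=1
L=5*4+2=22  i=1*2+1=3

22,3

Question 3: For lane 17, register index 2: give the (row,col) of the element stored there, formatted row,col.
12,2

lane 17: G=4 (17/4), T=1 (17%4)
i=2: r=4+8=12, c=1*2+0=2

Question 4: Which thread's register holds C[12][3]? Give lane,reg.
17,3

r=12->g=4,rb=1  c=3->t=1,b0=1
L=4*4+1=17  i=1*2+1=3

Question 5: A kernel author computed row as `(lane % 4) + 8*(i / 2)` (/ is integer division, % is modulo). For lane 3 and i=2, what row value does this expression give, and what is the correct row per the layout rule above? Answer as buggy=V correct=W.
buggy=11 correct=8

`(lane % 4) + 8*(i / 2)`[3,2]->11
L=3->gid=3>>2=0, tid=3&3=3
[2]->row 0+8=8  col 3·2+0=6
row: 11 vs 8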